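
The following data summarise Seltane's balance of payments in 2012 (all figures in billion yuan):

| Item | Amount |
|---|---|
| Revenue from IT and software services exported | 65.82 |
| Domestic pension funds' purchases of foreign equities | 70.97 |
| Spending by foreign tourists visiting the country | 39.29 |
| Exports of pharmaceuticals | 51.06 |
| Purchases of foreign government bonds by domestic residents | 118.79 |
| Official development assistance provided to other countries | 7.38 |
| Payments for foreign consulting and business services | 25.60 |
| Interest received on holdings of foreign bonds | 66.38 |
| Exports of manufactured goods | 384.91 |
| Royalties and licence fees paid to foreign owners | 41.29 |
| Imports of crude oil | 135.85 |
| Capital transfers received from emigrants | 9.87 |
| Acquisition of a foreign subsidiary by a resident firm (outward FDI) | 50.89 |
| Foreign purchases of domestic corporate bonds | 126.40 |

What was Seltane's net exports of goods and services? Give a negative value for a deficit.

Goods: 51.06 + 384.91 - 135.85 = 300.12
Services: 65.82 + 39.29 - 25.60 - 41.29 = 38.22
Trade balance = 300.12 + 38.22 = 338.34
(Excluded from the trade balance — financial account: domestic pension funds' purchases of foreign equities 70.97, purchases of foreign government bonds by domestic residents 118.79, acquisition of a foreign subsidiary by a resident firm (outward FDI) 50.89, foreign purchases of domestic corporate bonds 126.40; secondary income: official development assistance provided to other countries 7.38; primary income: interest received on holdings of foreign bonds 66.38; capital account: capital transfers received from emigrants 9.87.)

338.34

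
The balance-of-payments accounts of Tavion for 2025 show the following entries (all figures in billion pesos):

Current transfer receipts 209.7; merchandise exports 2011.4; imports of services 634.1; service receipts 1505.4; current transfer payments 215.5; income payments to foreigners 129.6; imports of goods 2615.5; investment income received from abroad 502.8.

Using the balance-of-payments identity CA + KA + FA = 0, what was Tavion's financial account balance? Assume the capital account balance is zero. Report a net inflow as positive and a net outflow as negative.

-634.6

Goods balance = 2011.4 - 2615.5 = -604.1
Services balance = 1505.4 - 634.1 = 871.3
Trade balance (goods + services) = -604.1 + 871.3 = 267.2
Net primary income = 502.8 - 129.6 = 373.2
Net secondary income = 209.7 - 215.5 = -5.8
Current account = 267.2 + 373.2 + (-5.8) = 634.6
Financial account = -(634.6) = -634.6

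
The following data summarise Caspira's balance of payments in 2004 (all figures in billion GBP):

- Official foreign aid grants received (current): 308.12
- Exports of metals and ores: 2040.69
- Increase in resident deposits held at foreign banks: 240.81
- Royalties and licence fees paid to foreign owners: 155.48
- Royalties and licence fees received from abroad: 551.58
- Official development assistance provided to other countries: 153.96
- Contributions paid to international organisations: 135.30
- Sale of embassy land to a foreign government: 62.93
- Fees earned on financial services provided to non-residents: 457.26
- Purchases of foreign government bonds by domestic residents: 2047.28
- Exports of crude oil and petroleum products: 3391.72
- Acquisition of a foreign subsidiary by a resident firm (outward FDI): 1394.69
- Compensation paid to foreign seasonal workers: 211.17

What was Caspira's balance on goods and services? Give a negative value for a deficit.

6285.77

Goods: 3391.72 + 2040.69 = 5432.41
Services: 551.58 - 155.48 + 457.26 = 853.36
Trade balance = 5432.41 + 853.36 = 6285.77
(Excluded from the trade balance — secondary income: official foreign aid grants received (current) 308.12, official development assistance provided to other countries 153.96, contributions paid to international organisations 135.30; financial account: increase in resident deposits held at foreign banks 240.81, purchases of foreign government bonds by domestic residents 2047.28, acquisition of a foreign subsidiary by a resident firm (outward FDI) 1394.69; capital account: sale of embassy land to a foreign government 62.93; primary income: compensation paid to foreign seasonal workers 211.17.)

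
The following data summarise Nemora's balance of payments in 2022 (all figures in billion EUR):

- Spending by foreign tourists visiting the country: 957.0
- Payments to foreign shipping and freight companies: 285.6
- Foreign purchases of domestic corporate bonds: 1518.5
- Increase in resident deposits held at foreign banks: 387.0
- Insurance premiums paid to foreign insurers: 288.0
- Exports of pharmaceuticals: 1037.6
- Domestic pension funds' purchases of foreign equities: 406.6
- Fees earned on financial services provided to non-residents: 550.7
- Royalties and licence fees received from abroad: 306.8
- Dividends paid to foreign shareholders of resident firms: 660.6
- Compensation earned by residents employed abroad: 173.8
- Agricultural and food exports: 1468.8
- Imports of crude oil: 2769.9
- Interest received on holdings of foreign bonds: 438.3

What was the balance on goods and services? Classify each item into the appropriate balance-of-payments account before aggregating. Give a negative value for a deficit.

977.4

Goods: -2769.9 + 1037.6 + 1468.8 = -263.5
Services: -288.0 + 550.7 + 957.0 + 306.8 - 285.6 = 1240.9
Trade balance = -263.5 + 1240.9 = 977.4
(Excluded from the trade balance — financial account: foreign purchases of domestic corporate bonds 1518.5, increase in resident deposits held at foreign banks 387.0, domestic pension funds' purchases of foreign equities 406.6; primary income: dividends paid to foreign shareholders of resident firms 660.6, compensation earned by residents employed abroad 173.8, interest received on holdings of foreign bonds 438.3.)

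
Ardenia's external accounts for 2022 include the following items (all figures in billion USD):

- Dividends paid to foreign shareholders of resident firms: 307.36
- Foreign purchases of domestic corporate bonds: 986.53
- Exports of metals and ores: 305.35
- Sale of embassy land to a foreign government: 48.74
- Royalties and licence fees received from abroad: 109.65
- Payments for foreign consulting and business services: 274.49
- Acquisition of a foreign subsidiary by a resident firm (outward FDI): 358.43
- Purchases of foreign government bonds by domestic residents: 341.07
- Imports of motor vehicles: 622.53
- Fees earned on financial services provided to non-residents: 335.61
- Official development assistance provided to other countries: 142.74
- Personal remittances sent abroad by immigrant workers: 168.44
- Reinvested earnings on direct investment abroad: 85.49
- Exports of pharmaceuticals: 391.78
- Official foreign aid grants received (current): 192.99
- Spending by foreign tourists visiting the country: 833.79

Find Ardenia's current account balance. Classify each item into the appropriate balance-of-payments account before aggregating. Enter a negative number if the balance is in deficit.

739.10

Goods: 305.35 - 622.53 + 391.78 = 74.60
Services: 335.61 - 274.49 + 833.79 + 109.65 = 1004.56
Primary income: 85.49 - 307.36 = -221.87
Secondary income: 192.99 - 168.44 - 142.74 = -118.19
Current account = 74.60 + 1004.56 + (-221.87) + (-118.19) = 739.10
(Excluded from the current account — financial account: foreign purchases of domestic corporate bonds 986.53, acquisition of a foreign subsidiary by a resident firm (outward FDI) 358.43, purchases of foreign government bonds by domestic residents 341.07; capital account: sale of embassy land to a foreign government 48.74.)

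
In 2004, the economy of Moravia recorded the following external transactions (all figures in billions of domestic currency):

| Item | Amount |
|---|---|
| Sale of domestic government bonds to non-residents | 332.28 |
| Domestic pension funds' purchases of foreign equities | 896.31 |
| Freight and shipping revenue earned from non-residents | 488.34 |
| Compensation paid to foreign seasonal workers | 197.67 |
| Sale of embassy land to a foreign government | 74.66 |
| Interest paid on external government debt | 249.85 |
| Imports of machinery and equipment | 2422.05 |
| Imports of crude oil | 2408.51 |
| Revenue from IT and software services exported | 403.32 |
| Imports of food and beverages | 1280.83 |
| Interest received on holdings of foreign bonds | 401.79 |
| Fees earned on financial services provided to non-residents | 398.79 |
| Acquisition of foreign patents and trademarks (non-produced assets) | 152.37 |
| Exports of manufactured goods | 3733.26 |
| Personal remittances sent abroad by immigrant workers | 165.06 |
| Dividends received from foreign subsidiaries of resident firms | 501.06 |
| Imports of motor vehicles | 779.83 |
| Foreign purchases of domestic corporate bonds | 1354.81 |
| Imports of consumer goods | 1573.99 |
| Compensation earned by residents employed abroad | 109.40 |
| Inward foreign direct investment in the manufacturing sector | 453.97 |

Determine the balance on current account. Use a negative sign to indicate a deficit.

-3041.83

Goods: -2408.51 + 3733.26 - 1280.83 - 779.83 - 2422.05 - 1573.99 = -4731.95
Services: 403.32 + 398.79 + 488.34 = 1290.45
Primary income: -249.85 - 197.67 + 501.06 + 401.79 + 109.40 = 564.73
Secondary income: -165.06
Current account = (-4731.95) + 1290.45 + 564.73 + (-165.06) = -3041.83
(Excluded from the current account — financial account: sale of domestic government bonds to non-residents 332.28, domestic pension funds' purchases of foreign equities 896.31, foreign purchases of domestic corporate bonds 1354.81, inward foreign direct investment in the manufacturing sector 453.97; capital account: sale of embassy land to a foreign government 74.66, acquisition of foreign patents and trademarks (non-produced assets) 152.37.)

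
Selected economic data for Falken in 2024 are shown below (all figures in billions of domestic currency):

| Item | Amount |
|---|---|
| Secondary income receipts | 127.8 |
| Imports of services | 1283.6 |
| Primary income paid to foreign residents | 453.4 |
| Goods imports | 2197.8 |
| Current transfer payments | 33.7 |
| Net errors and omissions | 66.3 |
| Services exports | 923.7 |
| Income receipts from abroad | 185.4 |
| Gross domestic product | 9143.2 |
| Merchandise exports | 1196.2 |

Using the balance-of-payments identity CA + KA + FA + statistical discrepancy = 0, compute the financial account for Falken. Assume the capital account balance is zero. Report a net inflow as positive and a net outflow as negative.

Goods balance = 1196.2 - 2197.8 = -1001.6
Services balance = 923.7 - 1283.6 = -359.9
Trade balance (goods + services) = -1001.6 + (-359.9) = -1361.5
Net primary income = 185.4 - 453.4 = -268.0
Net secondary income = 127.8 - 33.7 = 94.1
Current account = -1361.5 + (-268.0) + 94.1 = -1535.4
Financial account = -(-1535.4 + 66.3) = 1469.1

1469.1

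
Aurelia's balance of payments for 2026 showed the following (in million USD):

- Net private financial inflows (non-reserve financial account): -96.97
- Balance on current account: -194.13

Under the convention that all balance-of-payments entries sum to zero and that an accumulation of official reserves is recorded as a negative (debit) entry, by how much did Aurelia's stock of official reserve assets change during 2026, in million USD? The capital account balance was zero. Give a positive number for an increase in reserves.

Official reserve transactions balance = -((-194.13) + (-96.97)) = 291.10
An accumulation of reserves is recorded as a debit (negative entry), so the change in the stock of reserves is the negative of that balance.
Change in official reserves = -(291.10) = -291.10

-291.10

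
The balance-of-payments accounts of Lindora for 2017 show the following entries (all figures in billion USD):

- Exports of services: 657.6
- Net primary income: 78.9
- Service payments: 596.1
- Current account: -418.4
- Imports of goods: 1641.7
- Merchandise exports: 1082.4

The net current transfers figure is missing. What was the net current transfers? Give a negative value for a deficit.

Current account = goods balance + services balance + net primary income + net secondary income
Sum of the known components = -418.9
Net current transfers = CA - (known components) = -418.4 - (-418.9) = 0.5

0.5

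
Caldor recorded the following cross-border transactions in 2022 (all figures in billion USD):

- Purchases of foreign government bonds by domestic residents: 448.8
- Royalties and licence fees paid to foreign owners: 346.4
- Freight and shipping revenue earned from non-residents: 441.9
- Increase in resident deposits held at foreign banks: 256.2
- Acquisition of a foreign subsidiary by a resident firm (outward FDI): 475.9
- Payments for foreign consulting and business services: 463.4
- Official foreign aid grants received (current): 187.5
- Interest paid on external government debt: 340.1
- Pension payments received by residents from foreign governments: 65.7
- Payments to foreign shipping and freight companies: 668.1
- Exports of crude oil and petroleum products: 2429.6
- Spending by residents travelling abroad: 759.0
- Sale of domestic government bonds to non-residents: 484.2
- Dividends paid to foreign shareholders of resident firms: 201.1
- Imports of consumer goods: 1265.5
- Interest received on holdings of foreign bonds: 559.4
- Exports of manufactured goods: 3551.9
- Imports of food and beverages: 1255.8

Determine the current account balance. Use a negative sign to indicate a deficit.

1936.6

Goods: -1255.8 + 2429.6 - 1265.5 + 3551.9 = 3460.2
Services: 441.9 - 463.4 - 346.4 - 668.1 - 759.0 = -1795.0
Primary income: -340.1 + 559.4 - 201.1 = 18.2
Secondary income: 65.7 + 187.5 = 253.2
Current account = 3460.2 + (-1795.0) + 18.2 + 253.2 = 1936.6
(Excluded from the current account — financial account: purchases of foreign government bonds by domestic residents 448.8, increase in resident deposits held at foreign banks 256.2, acquisition of a foreign subsidiary by a resident firm (outward FDI) 475.9, sale of domestic government bonds to non-residents 484.2.)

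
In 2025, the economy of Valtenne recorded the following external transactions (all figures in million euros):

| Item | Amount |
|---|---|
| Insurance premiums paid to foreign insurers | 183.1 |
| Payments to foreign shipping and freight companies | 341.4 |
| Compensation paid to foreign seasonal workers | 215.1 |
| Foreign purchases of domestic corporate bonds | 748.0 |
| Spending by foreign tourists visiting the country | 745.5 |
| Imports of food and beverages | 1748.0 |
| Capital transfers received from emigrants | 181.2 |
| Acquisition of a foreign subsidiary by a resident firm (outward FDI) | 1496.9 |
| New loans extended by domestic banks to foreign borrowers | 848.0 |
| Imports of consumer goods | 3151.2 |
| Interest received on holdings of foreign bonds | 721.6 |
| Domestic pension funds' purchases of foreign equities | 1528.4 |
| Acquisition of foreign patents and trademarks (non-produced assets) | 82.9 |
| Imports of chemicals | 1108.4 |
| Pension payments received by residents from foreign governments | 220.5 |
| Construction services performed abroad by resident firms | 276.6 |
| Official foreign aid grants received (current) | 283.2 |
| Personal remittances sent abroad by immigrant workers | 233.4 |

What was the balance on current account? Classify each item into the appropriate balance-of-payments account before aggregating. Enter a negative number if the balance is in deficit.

-4733.2

Goods: -1748.0 - 1108.4 - 3151.2 = -6007.6
Services: 745.5 - 341.4 + 276.6 - 183.1 = 497.6
Primary income: 721.6 - 215.1 = 506.5
Secondary income: -233.4 + 283.2 + 220.5 = 270.3
Current account = (-6007.6) + 497.6 + 506.5 + 270.3 = -4733.2
(Excluded from the current account — financial account: foreign purchases of domestic corporate bonds 748.0, acquisition of a foreign subsidiary by a resident firm (outward FDI) 1496.9, new loans extended by domestic banks to foreign borrowers 848.0, domestic pension funds' purchases of foreign equities 1528.4; capital account: capital transfers received from emigrants 181.2, acquisition of foreign patents and trademarks (non-produced assets) 82.9.)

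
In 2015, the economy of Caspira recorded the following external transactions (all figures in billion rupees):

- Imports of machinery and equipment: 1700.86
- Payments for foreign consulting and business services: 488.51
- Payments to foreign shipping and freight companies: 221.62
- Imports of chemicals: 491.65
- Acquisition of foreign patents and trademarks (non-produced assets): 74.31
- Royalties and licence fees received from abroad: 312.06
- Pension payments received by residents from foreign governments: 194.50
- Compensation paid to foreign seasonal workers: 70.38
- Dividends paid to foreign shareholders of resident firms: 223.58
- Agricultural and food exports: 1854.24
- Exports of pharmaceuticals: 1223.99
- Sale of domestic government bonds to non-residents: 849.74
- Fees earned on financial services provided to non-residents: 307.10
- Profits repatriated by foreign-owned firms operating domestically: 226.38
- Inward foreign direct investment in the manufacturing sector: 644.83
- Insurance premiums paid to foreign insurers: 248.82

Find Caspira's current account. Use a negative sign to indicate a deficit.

220.09

Goods: 1223.99 + 1854.24 - 491.65 - 1700.86 = 885.72
Services: -221.62 + 307.10 - 488.51 + 312.06 - 248.82 = -339.79
Primary income: -226.38 - 70.38 - 223.58 = -520.34
Secondary income: 194.50
Current account = 885.72 + (-339.79) + (-520.34) + 194.50 = 220.09
(Excluded from the current account — capital account: acquisition of foreign patents and trademarks (non-produced assets) 74.31; financial account: sale of domestic government bonds to non-residents 849.74, inward foreign direct investment in the manufacturing sector 644.83.)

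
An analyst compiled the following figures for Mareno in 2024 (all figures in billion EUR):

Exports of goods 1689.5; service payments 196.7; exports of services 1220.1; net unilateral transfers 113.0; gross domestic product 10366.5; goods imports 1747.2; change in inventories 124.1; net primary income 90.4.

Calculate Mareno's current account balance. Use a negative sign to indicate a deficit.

1169.1

Goods balance = 1689.5 - 1747.2 = -57.7
Services balance = 1220.1 - 196.7 = 1023.4
Trade balance (goods + services) = -57.7 + 1023.4 = 965.7
Net primary income = 90.4
Net secondary income = 113.0
Current account = 965.7 + 90.4 + 113.0 = 1169.1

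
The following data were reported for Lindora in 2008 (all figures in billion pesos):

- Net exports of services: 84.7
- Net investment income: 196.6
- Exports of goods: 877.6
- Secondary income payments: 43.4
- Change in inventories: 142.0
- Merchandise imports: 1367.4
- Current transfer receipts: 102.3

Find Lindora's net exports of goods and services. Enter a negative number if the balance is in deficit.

Goods balance = 877.6 - 1367.4 = -489.8
Services balance = 84.7
Trade balance (goods + services) = -489.8 + 84.7 = -405.1

-405.1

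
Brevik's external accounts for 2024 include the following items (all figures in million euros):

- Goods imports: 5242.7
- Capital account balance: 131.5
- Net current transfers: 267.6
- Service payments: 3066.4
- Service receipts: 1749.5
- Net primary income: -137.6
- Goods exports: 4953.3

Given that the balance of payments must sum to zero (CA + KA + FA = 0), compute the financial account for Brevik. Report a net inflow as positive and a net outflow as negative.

Goods balance = 4953.3 - 5242.7 = -289.4
Services balance = 1749.5 - 3066.4 = -1316.9
Trade balance (goods + services) = -289.4 + (-1316.9) = -1606.3
Net primary income = -137.6
Net secondary income = 267.6
Current account = -1606.3 + (-137.6) + 267.6 = -1476.3
Financial account = -(-1476.3 + 131.5) = 1344.8

1344.8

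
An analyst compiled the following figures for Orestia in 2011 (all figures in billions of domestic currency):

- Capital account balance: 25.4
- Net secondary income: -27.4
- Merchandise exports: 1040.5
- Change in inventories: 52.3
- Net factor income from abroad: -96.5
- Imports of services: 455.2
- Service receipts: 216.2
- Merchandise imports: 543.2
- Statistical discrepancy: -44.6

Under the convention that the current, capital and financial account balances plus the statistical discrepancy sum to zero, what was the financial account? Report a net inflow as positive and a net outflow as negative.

Goods balance = 1040.5 - 543.2 = 497.3
Services balance = 216.2 - 455.2 = -239.0
Trade balance (goods + services) = 497.3 + (-239.0) = 258.3
Net primary income = -96.5
Net secondary income = -27.4
Current account = 258.3 + (-96.5) + (-27.4) = 134.4
Financial account = -(134.4 + 25.4 + (-44.6)) = -115.2

-115.2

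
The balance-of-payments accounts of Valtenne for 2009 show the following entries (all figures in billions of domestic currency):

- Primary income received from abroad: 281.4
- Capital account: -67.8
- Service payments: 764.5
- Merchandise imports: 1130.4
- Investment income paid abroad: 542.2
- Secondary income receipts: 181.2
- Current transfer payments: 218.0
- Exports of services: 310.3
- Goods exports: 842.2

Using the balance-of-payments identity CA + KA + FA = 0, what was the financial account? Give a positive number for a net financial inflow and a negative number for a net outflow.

Goods balance = 842.2 - 1130.4 = -288.2
Services balance = 310.3 - 764.5 = -454.2
Trade balance (goods + services) = -288.2 + (-454.2) = -742.4
Net primary income = 281.4 - 542.2 = -260.8
Net secondary income = 181.2 - 218.0 = -36.8
Current account = -742.4 + (-260.8) + (-36.8) = -1040.0
Financial account = -(-1040.0 + (-67.8)) = 1107.8

1107.8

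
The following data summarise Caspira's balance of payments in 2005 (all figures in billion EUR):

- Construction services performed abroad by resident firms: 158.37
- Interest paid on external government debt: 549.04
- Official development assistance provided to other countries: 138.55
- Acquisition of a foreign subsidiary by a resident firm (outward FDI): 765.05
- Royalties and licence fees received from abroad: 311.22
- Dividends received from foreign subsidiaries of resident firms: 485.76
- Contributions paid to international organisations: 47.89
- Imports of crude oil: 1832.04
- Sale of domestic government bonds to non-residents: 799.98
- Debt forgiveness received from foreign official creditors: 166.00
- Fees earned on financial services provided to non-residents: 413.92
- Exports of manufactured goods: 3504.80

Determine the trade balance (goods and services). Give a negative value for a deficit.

Goods: 3504.80 - 1832.04 = 1672.76
Services: 413.92 + 311.22 + 158.37 = 883.51
Trade balance = 1672.76 + 883.51 = 2556.27
(Excluded from the trade balance — primary income: interest paid on external government debt 549.04, dividends received from foreign subsidiaries of resident firms 485.76; secondary income: official development assistance provided to other countries 138.55, contributions paid to international organisations 47.89; financial account: acquisition of a foreign subsidiary by a resident firm (outward FDI) 765.05, sale of domestic government bonds to non-residents 799.98; capital account: debt forgiveness received from foreign official creditors 166.00.)

2556.27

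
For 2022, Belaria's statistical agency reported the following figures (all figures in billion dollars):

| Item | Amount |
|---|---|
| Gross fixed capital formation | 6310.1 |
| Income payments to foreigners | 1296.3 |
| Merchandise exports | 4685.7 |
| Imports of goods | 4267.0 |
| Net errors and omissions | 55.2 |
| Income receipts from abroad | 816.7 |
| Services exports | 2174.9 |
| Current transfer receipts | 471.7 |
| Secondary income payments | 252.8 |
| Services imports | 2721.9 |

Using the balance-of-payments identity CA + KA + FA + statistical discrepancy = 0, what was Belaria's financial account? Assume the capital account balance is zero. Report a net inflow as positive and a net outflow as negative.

333.8

Goods balance = 4685.7 - 4267.0 = 418.7
Services balance = 2174.9 - 2721.9 = -547.0
Trade balance (goods + services) = 418.7 + (-547.0) = -128.3
Net primary income = 816.7 - 1296.3 = -479.6
Net secondary income = 471.7 - 252.8 = 218.9
Current account = -128.3 + (-479.6) + 218.9 = -389.0
Financial account = -(-389.0 + 55.2) = 333.8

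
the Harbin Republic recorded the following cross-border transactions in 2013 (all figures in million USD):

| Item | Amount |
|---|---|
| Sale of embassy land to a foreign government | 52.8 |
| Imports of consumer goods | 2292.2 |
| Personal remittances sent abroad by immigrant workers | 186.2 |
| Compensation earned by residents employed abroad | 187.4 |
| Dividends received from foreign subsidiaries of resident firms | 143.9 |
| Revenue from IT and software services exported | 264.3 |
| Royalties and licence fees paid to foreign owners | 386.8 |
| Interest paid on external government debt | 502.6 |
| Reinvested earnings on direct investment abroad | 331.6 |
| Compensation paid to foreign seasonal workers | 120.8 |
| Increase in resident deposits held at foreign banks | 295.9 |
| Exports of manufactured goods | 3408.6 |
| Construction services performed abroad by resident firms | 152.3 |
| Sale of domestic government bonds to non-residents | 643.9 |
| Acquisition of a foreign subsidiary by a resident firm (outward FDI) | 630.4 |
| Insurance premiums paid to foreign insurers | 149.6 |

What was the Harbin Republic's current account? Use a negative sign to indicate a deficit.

Goods: -2292.2 + 3408.6 = 1116.4
Services: 152.3 - 386.8 + 264.3 - 149.6 = -119.8
Primary income: 331.6 + 143.9 - 502.6 + 187.4 - 120.8 = 39.5
Secondary income: -186.2
Current account = 1116.4 + (-119.8) + 39.5 + (-186.2) = 849.9
(Excluded from the current account — capital account: sale of embassy land to a foreign government 52.8; financial account: increase in resident deposits held at foreign banks 295.9, sale of domestic government bonds to non-residents 643.9, acquisition of a foreign subsidiary by a resident firm (outward FDI) 630.4.)

849.9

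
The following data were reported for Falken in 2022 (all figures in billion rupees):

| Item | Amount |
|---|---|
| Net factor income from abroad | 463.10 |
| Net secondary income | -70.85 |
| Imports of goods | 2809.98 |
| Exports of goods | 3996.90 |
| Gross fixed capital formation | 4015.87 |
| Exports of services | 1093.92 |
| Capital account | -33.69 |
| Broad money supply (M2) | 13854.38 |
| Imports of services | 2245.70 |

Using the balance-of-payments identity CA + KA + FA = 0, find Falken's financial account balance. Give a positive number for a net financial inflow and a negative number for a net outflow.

Goods balance = 3996.90 - 2809.98 = 1186.92
Services balance = 1093.92 - 2245.70 = -1151.78
Trade balance (goods + services) = 1186.92 + (-1151.78) = 35.14
Net primary income = 463.10
Net secondary income = -70.85
Current account = 35.14 + 463.10 + (-70.85) = 427.39
Financial account = -(427.39 + (-33.69)) = -393.70

-393.70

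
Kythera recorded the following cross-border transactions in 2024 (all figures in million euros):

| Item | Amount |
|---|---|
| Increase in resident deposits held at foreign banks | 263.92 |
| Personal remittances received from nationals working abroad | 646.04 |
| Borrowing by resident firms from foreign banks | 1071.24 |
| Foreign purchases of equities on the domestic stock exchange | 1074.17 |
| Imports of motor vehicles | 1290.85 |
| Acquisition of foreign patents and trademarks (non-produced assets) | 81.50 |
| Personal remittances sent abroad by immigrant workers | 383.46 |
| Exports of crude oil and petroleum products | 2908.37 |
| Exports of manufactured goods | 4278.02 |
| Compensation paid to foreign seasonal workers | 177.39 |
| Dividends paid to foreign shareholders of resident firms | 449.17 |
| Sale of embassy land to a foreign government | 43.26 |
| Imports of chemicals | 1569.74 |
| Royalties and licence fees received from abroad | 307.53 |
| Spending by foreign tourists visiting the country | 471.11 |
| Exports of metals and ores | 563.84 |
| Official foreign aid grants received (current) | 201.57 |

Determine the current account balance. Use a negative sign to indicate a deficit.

Goods: 4278.02 + 563.84 - 1569.74 + 2908.37 - 1290.85 = 4889.64
Services: 471.11 + 307.53 = 778.64
Primary income: -449.17 - 177.39 = -626.56
Secondary income: 201.57 - 383.46 + 646.04 = 464.15
Current account = 4889.64 + 778.64 + (-626.56) + 464.15 = 5505.87
(Excluded from the current account — financial account: increase in resident deposits held at foreign banks 263.92, borrowing by resident firms from foreign banks 1071.24, foreign purchases of equities on the domestic stock exchange 1074.17; capital account: acquisition of foreign patents and trademarks (non-produced assets) 81.50, sale of embassy land to a foreign government 43.26.)

5505.87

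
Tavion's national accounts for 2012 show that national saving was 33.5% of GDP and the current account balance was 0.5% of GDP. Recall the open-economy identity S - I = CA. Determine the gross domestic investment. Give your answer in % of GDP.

I = S - CA = 33.5 - 0.5 = 33.0

33.0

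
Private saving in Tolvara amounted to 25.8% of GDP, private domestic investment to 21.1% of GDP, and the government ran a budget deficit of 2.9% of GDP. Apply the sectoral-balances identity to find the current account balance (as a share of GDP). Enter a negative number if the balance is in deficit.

By the sectoral-balances identity, CA = (S_private - I) + (T - G).
Private balance = 25.8 - 21.1 = 4.7
Government balance (T - G) = -2.9
CA = 4.7 + (-2.9) = 1.8

1.8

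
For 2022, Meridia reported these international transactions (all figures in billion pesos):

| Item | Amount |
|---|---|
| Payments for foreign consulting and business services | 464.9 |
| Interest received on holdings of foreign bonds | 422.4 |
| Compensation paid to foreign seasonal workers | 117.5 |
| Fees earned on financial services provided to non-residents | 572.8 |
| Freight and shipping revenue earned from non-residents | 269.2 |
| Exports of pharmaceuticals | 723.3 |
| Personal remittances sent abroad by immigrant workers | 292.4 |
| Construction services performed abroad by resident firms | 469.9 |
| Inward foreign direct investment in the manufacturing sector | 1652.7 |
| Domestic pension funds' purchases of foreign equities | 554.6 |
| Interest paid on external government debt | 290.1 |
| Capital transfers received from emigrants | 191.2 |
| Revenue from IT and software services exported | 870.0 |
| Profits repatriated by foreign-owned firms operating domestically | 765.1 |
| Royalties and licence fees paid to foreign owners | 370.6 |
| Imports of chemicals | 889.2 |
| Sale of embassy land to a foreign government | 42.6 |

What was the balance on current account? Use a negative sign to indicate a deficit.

137.8

Goods: 723.3 - 889.2 = -165.9
Services: 269.2 + 870.0 - 464.9 - 370.6 + 469.9 + 572.8 = 1346.4
Primary income: -290.1 + 422.4 - 765.1 - 117.5 = -750.3
Secondary income: -292.4
Current account = (-165.9) + 1346.4 + (-750.3) + (-292.4) = 137.8
(Excluded from the current account — financial account: inward foreign direct investment in the manufacturing sector 1652.7, domestic pension funds' purchases of foreign equities 554.6; capital account: capital transfers received from emigrants 191.2, sale of embassy land to a foreign government 42.6.)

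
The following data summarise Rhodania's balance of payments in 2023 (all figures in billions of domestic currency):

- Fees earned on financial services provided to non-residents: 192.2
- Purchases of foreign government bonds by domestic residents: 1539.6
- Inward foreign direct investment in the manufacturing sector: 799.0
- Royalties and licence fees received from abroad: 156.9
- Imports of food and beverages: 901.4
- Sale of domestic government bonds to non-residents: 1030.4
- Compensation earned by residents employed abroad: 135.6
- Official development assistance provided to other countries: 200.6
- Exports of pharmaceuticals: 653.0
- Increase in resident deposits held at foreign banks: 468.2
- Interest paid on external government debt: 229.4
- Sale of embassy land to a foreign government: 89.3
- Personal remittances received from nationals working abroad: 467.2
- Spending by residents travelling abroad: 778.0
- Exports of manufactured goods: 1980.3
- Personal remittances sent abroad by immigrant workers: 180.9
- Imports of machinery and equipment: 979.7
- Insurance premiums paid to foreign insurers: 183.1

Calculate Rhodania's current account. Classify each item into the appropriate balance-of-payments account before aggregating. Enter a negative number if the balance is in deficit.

132.1

Goods: 653.0 - 901.4 - 979.7 + 1980.3 = 752.2
Services: -778.0 + 156.9 - 183.1 + 192.2 = -612.0
Primary income: -229.4 + 135.6 = -93.8
Secondary income: -180.9 - 200.6 + 467.2 = 85.7
Current account = 752.2 + (-612.0) + (-93.8) + 85.7 = 132.1
(Excluded from the current account — financial account: purchases of foreign government bonds by domestic residents 1539.6, inward foreign direct investment in the manufacturing sector 799.0, sale of domestic government bonds to non-residents 1030.4, increase in resident deposits held at foreign banks 468.2; capital account: sale of embassy land to a foreign government 89.3.)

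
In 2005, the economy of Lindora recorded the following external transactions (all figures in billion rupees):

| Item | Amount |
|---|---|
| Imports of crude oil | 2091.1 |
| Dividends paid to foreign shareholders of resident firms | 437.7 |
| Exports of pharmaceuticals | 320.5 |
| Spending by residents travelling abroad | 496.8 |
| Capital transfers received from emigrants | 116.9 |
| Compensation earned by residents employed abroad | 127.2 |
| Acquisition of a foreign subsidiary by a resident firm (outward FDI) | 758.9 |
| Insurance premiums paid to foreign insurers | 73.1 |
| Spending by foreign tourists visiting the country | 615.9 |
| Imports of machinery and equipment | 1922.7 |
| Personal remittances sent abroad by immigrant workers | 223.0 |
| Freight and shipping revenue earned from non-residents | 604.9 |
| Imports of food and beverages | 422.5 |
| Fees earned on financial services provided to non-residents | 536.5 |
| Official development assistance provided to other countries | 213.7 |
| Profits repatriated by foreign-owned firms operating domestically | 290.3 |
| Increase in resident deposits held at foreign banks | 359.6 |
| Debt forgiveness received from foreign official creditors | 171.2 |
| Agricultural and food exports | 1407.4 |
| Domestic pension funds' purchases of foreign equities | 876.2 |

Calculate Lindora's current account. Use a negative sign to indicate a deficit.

-2558.5

Goods: -422.5 - 1922.7 + 1407.4 - 2091.1 + 320.5 = -2708.4
Services: -73.1 - 496.8 + 615.9 + 536.5 + 604.9 = 1187.4
Primary income: -437.7 + 127.2 - 290.3 = -600.8
Secondary income: -213.7 - 223.0 = -436.7
Current account = (-2708.4) + 1187.4 + (-600.8) + (-436.7) = -2558.5
(Excluded from the current account — capital account: capital transfers received from emigrants 116.9, debt forgiveness received from foreign official creditors 171.2; financial account: acquisition of a foreign subsidiary by a resident firm (outward FDI) 758.9, increase in resident deposits held at foreign banks 359.6, domestic pension funds' purchases of foreign equities 876.2.)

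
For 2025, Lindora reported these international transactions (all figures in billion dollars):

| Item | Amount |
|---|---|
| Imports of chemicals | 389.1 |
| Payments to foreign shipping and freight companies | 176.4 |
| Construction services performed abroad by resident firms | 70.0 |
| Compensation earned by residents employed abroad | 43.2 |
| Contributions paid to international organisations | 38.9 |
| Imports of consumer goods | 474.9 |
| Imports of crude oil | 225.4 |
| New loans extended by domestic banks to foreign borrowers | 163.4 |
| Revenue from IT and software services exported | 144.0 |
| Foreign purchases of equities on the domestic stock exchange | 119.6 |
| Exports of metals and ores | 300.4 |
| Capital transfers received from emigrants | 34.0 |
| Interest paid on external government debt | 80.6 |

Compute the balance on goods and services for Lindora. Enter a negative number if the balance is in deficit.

Goods: 300.4 - 225.4 - 474.9 - 389.1 = -789.0
Services: 70.0 - 176.4 + 144.0 = 37.6
Trade balance = -789.0 + 37.6 = -751.4
(Excluded from the trade balance — primary income: compensation earned by residents employed abroad 43.2, interest paid on external government debt 80.6; secondary income: contributions paid to international organisations 38.9; financial account: new loans extended by domestic banks to foreign borrowers 163.4, foreign purchases of equities on the domestic stock exchange 119.6; capital account: capital transfers received from emigrants 34.0.)

-751.4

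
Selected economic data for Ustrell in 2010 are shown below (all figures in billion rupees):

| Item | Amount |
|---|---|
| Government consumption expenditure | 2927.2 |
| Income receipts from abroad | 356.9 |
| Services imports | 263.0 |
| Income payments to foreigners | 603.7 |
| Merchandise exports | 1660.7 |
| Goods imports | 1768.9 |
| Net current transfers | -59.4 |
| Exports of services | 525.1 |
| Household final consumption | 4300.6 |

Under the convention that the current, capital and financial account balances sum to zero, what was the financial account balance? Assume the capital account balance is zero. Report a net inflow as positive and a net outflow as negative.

Goods balance = 1660.7 - 1768.9 = -108.2
Services balance = 525.1 - 263.0 = 262.1
Trade balance (goods + services) = -108.2 + 262.1 = 153.9
Net primary income = 356.9 - 603.7 = -246.8
Net secondary income = -59.4
Current account = 153.9 + (-246.8) + (-59.4) = -152.3
Financial account = -(-152.3) = 152.3

152.3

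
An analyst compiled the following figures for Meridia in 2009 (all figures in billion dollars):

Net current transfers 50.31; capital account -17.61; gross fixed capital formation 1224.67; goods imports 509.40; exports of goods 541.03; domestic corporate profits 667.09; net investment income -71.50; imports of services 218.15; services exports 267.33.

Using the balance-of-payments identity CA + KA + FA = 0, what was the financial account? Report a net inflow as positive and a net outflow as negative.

Goods balance = 541.03 - 509.40 = 31.63
Services balance = 267.33 - 218.15 = 49.18
Trade balance (goods + services) = 31.63 + 49.18 = 80.81
Net primary income = -71.50
Net secondary income = 50.31
Current account = 80.81 + (-71.50) + 50.31 = 59.62
Financial account = -(59.62 + (-17.61)) = -42.01

-42.01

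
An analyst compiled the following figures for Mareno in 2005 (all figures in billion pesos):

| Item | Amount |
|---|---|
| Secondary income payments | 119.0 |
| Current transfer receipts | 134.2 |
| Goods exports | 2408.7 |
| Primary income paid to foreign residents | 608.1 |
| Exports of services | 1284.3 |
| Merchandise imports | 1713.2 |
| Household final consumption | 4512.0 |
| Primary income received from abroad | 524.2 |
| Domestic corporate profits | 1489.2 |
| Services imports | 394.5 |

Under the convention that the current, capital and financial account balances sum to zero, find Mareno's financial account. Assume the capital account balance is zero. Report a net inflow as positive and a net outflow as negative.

-1516.6

Goods balance = 2408.7 - 1713.2 = 695.5
Services balance = 1284.3 - 394.5 = 889.8
Trade balance (goods + services) = 695.5 + 889.8 = 1585.3
Net primary income = 524.2 - 608.1 = -83.9
Net secondary income = 134.2 - 119.0 = 15.2
Current account = 1585.3 + (-83.9) + 15.2 = 1516.6
Financial account = -(1516.6) = -1516.6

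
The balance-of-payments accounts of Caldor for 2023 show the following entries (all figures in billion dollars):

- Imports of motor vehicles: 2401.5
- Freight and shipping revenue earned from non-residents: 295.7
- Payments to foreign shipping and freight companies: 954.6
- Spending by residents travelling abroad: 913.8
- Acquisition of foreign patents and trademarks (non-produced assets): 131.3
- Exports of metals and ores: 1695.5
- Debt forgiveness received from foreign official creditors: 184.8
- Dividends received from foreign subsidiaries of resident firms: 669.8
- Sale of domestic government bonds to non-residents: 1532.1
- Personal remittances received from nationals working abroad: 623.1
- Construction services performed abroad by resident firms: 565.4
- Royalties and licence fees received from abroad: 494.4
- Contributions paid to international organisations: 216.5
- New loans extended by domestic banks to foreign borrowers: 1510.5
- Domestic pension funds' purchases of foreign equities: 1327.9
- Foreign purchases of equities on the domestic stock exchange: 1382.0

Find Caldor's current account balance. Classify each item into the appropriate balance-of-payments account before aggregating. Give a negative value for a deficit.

-142.5

Goods: 1695.5 - 2401.5 = -706.0
Services: 565.4 - 913.8 + 494.4 + 295.7 - 954.6 = -512.9
Primary income: 669.8
Secondary income: -216.5 + 623.1 = 406.6
Current account = (-706.0) + (-512.9) + 669.8 + 406.6 = -142.5
(Excluded from the current account — capital account: acquisition of foreign patents and trademarks (non-produced assets) 131.3, debt forgiveness received from foreign official creditors 184.8; financial account: sale of domestic government bonds to non-residents 1532.1, new loans extended by domestic banks to foreign borrowers 1510.5, domestic pension funds' purchases of foreign equities 1327.9, foreign purchases of equities on the domestic stock exchange 1382.0.)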